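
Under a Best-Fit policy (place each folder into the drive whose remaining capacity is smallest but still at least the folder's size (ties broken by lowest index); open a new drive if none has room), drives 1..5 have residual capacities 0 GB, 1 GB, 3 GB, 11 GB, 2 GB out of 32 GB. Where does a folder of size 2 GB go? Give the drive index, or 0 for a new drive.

Drives with room: drive 3 (3 GB), drive 4 (11 GB), drive 5 (2 GB).
Tightest fit is drive 5 with 2 GB free.

5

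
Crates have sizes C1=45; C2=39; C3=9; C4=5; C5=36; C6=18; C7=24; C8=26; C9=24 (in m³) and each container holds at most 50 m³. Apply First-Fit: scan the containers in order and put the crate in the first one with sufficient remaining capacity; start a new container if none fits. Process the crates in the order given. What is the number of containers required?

container 1: place C1 (45 m³), 5 m³ left
container 2: place C2 (39 m³), 11 m³ left
container 2: place C3 (9 m³), 2 m³ left
container 1: place C4 (5 m³), 0 m³ left
container 3: place C5 (36 m³), 14 m³ left
container 4: place C6 (18 m³), 32 m³ left
container 4: place C7 (24 m³), 8 m³ left
container 5: place C8 (26 m³), 24 m³ left
container 5: place C9 (24 m³), 0 m³ left
Final containers: [45,5] [39,9] [36] [18,24] [26,24].

5 containers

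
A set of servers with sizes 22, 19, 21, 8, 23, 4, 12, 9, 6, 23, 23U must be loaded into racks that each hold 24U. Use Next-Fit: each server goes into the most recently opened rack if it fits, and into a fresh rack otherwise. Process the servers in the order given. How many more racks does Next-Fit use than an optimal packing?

1

Next-Fit: [22] [19] [21] [8] [23] [4,12] [9,6] [23] [23] → 9 racks.
Total size 170U; any packing needs at least ⌈170/24⌉ = 8 racks.
An optimal packing achieves that bound: [23] [23] [23] [22] [21] [19,4] [12,9] [8,6] → 8 racks.
Excess: 9 − 8 = 1.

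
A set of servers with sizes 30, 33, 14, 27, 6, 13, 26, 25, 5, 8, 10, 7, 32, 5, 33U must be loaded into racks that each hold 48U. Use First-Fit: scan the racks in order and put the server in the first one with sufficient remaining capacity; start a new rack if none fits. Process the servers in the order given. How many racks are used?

7 racks

rack 1: place 30U, 18U left
rack 2: place 33U, 15U left
rack 1: place 14U, 4U left
rack 3: place 27U, 21U left
rack 2: place 6U, 9U left
rack 3: place 13U, 8U left
rack 4: place 26U, 22U left
rack 5: place 25U, 23U left
rack 2: place 5U, 4U left
rack 3: place 8U, 0U left
rack 4: place 10U, 12U left
rack 4: place 7U, 5U left
rack 6: place 32U, 16U left
rack 4: place 5U, 0U left
rack 7: place 33U, 15U left
Final racks: [30,14] [33,6,5] [27,13,8] [26,10,7,5] [25] [32] [33].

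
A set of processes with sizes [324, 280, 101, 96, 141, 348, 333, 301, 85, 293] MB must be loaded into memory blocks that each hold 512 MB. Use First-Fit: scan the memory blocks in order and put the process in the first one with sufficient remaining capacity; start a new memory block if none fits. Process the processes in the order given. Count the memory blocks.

Put 324 MB in memory block 1; 188 MB remain.
Put 280 MB in memory block 2; 232 MB remain.
Put 101 MB in memory block 1; 87 MB remain.
Put 96 MB in memory block 2; 136 MB remain.
Put 141 MB in memory block 3; 371 MB remain.
Put 348 MB in memory block 3; 23 MB remain.
Put 333 MB in memory block 4; 179 MB remain.
Put 301 MB in memory block 5; 211 MB remain.
Put 85 MB in memory block 1; 2 MB remain.
Put 293 MB in memory block 6; 219 MB remain.

6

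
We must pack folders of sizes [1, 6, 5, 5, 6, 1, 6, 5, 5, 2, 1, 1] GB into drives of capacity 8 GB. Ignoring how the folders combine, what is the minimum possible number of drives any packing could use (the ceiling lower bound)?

Total size = 1 + 6 + 5 + 5 + 6 + 1 + 6 + 5 + 5 + 2 + 1 + 1 = 44 GB.
⌈44 / 8⌉ = 6.

6 drives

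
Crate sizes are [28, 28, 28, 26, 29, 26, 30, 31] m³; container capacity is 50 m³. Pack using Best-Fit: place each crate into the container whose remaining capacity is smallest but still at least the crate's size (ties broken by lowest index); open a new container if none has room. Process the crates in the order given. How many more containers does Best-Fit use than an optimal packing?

0

Best-Fit: [28] [28] [28] [26] [29] [26] [30] [31] → 8 containers.
8 crates exceed 25 m³ (half the capacity), and no two of those can share a container, so at least 8 containers are needed.
So 8 is already optimal.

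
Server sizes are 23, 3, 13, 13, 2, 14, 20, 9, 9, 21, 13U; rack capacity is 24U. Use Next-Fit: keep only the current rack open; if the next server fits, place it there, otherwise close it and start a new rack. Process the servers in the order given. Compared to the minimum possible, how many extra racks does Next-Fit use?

Next-Fit: [23] [3,13] [13,2] [14] [20] [9,9] [21] [13] → 8 racks.
7 servers exceed 12U (half the capacity), and no two of those can share a rack, so at least 7 racks are needed.
An optimal packing achieves that bound: [23] [21,3] [20,2] [14,9] [13,9] [13] [13] → 7 racks.
Excess: 8 − 7 = 1.

1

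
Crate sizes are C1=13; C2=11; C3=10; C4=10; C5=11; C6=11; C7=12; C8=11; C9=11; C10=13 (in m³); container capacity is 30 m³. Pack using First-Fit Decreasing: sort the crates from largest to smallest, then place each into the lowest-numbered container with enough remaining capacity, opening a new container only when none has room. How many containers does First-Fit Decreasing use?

Sorted descending: 13, 13, 12, 11, 11, 11, 11, 11, 10, 10.
Put 13 m³ in container 1; 17 m³ remain.
Put 13 m³ in container 1; 4 m³ remain.
Put 12 m³ in container 2; 18 m³ remain.
Put 11 m³ in container 2; 7 m³ remain.
Put 11 m³ in container 3; 19 m³ remain.
Put 11 m³ in container 3; 8 m³ remain.
Put 11 m³ in container 4; 19 m³ remain.
Put 11 m³ in container 4; 8 m³ remain.
Put 10 m³ in container 5; 20 m³ remain.
Put 10 m³ in container 5; 10 m³ remain.
Final containers: [13,13] [12,11] [11,11] [11,11] [10,10].

5 containers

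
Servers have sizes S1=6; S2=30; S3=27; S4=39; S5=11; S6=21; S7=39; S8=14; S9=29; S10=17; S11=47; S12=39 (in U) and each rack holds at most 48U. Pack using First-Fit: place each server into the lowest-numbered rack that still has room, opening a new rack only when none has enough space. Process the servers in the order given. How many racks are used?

S1 (6U) → rack 1 (remaining 42U)
S2 (30U) → rack 1 (remaining 12U)
S3 (27U) → rack 2 (remaining 21U)
S4 (39U) → rack 3 (remaining 9U)
S5 (11U) → rack 1 (remaining 1U)
S6 (21U) → rack 2 (remaining 0U)
S7 (39U) → rack 4 (remaining 9U)
S8 (14U) → rack 5 (remaining 34U)
S9 (29U) → rack 5 (remaining 5U)
S10 (17U) → rack 6 (remaining 31U)
S11 (47U) → rack 7 (remaining 1U)
S12 (39U) → rack 8 (remaining 9U)
Final racks: [6,30,11] [27,21] [39] [39] [14,29] [17] [47] [39].

8 racks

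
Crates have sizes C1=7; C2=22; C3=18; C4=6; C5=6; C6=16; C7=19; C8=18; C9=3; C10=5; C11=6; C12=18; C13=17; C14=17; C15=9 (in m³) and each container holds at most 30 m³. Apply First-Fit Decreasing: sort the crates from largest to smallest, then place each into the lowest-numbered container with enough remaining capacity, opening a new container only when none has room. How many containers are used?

8 containers

Sorted descending: 22, 19, 18, 18, 18, 17, 17, 16, 9, 7, 6, 6, 6, 5, 3.
22 m³ → container 1 (remaining 8 m³)
19 m³ → container 2 (remaining 11 m³)
18 m³ → container 3 (remaining 12 m³)
18 m³ → container 4 (remaining 12 m³)
18 m³ → container 5 (remaining 12 m³)
17 m³ → container 6 (remaining 13 m³)
17 m³ → container 7 (remaining 13 m³)
16 m³ → container 8 (remaining 14 m³)
9 m³ → container 2 (remaining 2 m³)
7 m³ → container 1 (remaining 1 m³)
6 m³ → container 3 (remaining 6 m³)
6 m³ → container 3 (remaining 0 m³)
6 m³ → container 4 (remaining 6 m³)
5 m³ → container 4 (remaining 1 m³)
3 m³ → container 5 (remaining 9 m³)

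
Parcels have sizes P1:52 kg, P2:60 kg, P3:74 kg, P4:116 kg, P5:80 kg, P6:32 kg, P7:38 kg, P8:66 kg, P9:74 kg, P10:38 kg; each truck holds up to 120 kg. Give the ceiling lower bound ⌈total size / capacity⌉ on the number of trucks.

Total size = 52 + 60 + 74 + 116 + 80 + 32 + 38 + 66 + 74 + 38 = 630 kg.
⌈630 / 120⌉ = 6.

6 trucks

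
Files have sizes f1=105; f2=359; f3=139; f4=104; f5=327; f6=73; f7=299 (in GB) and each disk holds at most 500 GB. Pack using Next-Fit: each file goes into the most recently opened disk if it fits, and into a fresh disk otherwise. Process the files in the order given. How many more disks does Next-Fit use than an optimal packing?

Next-Fit: [105,359] [139,104] [327,73] [299] → 4 disks.
Total size 1406 GB; any packing needs at least ⌈1406/500⌉ = 3 disks.
An optimal packing achieves that bound: [359,139] [327,105] [299,104,73] → 3 disks.
Excess: 4 − 3 = 1.

1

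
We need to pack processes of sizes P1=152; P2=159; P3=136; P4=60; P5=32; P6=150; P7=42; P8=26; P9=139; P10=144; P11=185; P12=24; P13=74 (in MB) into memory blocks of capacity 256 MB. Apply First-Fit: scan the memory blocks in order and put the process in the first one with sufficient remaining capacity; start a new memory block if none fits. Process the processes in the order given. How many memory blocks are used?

7 memory blocks

Put P1 (152 MB) in memory block 1; 104 MB remain.
Put P2 (159 MB) in memory block 2; 97 MB remain.
Put P3 (136 MB) in memory block 3; 120 MB remain.
Put P4 (60 MB) in memory block 1; 44 MB remain.
Put P5 (32 MB) in memory block 1; 12 MB remain.
Put P6 (150 MB) in memory block 4; 106 MB remain.
Put P7 (42 MB) in memory block 2; 55 MB remain.
Put P8 (26 MB) in memory block 2; 29 MB remain.
Put P9 (139 MB) in memory block 5; 117 MB remain.
Put P10 (144 MB) in memory block 6; 112 MB remain.
Put P11 (185 MB) in memory block 7; 71 MB remain.
Put P12 (24 MB) in memory block 2; 5 MB remain.
Put P13 (74 MB) in memory block 3; 46 MB remain.
Final memory blocks: [152,60,32] [159,42,26,24] [136,74] [150] [139] [144] [185].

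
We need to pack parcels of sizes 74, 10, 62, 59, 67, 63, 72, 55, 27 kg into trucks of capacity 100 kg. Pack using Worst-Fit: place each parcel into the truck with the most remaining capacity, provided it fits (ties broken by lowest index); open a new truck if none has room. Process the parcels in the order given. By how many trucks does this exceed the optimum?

Worst-Fit: [74,10] [62] [59] [67] [63] [72] [55,27] → 7 trucks.
7 parcels exceed 50 kg (half the capacity), and no two of those can share a truck, so at least 7 trucks are needed.
So 7 is already optimal.

0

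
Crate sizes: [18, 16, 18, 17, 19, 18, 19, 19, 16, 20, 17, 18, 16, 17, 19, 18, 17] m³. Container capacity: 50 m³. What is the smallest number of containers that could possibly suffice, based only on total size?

Total size = 18 + 16 + 18 + 17 + 19 + 18 + 19 + 19 + 16 + 20 + 17 + 18 + 16 + 17 + 19 + 18 + 17 = 302 m³.
⌈302 / 50⌉ = 7.

7 containers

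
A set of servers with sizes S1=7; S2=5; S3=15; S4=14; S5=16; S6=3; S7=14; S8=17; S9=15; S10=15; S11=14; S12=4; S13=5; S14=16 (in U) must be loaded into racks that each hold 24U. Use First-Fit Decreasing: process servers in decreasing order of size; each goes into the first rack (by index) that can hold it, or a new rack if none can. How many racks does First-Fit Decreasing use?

9

Sorted descending: 17, 16, 16, 15, 15, 15, 14, 14, 14, 7, 5, 5, 4, 3.
Put 17U in rack 1; 7U remain.
Put 16U in rack 2; 8U remain.
Put 16U in rack 3; 8U remain.
Put 15U in rack 4; 9U remain.
Put 15U in rack 5; 9U remain.
Put 15U in rack 6; 9U remain.
Put 14U in rack 7; 10U remain.
Put 14U in rack 8; 10U remain.
Put 14U in rack 9; 10U remain.
Put 7U in rack 1; 0U remain.
Put 5U in rack 2; 3U remain.
Put 5U in rack 3; 3U remain.
Put 4U in rack 4; 5U remain.
Put 3U in rack 2; 0U remain.
Final racks: [17,7] [16,5,3] [16,5] [15,4] [15] [15] [14] [14] [14].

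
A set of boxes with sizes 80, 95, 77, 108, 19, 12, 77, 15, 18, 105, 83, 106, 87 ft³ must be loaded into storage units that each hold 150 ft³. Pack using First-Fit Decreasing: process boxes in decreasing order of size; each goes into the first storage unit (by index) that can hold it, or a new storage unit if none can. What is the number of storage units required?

Sorted descending: 108, 106, 105, 95, 87, 83, 80, 77, 77, 19, 18, 15, 12.
Put 108 ft³ in storage unit 1; 42 ft³ remain.
Put 106 ft³ in storage unit 2; 44 ft³ remain.
Put 105 ft³ in storage unit 3; 45 ft³ remain.
Put 95 ft³ in storage unit 4; 55 ft³ remain.
Put 87 ft³ in storage unit 5; 63 ft³ remain.
Put 83 ft³ in storage unit 6; 67 ft³ remain.
Put 80 ft³ in storage unit 7; 70 ft³ remain.
Put 77 ft³ in storage unit 8; 73 ft³ remain.
Put 77 ft³ in storage unit 9; 73 ft³ remain.
Put 19 ft³ in storage unit 1; 23 ft³ remain.
Put 18 ft³ in storage unit 1; 5 ft³ remain.
Put 15 ft³ in storage unit 2; 29 ft³ remain.
Put 12 ft³ in storage unit 2; 17 ft³ remain.
Final storage units: [108,19,18] [106,15,12] [105] [95] [87] [83] [80] [77] [77].

9 storage units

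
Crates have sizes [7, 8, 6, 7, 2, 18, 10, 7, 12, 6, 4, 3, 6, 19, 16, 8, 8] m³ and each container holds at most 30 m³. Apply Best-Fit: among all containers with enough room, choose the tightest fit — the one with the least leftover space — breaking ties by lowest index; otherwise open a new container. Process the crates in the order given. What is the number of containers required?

6 containers

Put 7 m³ in container 1; 23 m³ remain.
Put 8 m³ in container 1; 15 m³ remain.
Put 6 m³ in container 1; 9 m³ remain.
Put 7 m³ in container 1; 2 m³ remain.
Put 2 m³ in container 1; 0 m³ remain.
Put 18 m³ in container 2; 12 m³ remain.
Put 10 m³ in container 2; 2 m³ remain.
Put 7 m³ in container 3; 23 m³ remain.
Put 12 m³ in container 3; 11 m³ remain.
Put 6 m³ in container 3; 5 m³ remain.
Put 4 m³ in container 3; 1 m³ remain.
Put 3 m³ in container 4; 27 m³ remain.
Put 6 m³ in container 4; 21 m³ remain.
Put 19 m³ in container 4; 2 m³ remain.
Put 16 m³ in container 5; 14 m³ remain.
Put 8 m³ in container 5; 6 m³ remain.
Put 8 m³ in container 6; 22 m³ remain.
Final containers: [7,8,6,7,2] [18,10] [7,12,6,4] [3,6,19] [16,8] [8].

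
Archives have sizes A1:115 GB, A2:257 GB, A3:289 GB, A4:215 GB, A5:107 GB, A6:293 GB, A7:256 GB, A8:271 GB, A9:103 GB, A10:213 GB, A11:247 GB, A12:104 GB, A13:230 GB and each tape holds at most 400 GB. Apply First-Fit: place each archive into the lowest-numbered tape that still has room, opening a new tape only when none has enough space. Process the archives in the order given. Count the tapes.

Put A1 (115 GB) in tape 1; 285 GB remain.
Put A2 (257 GB) in tape 1; 28 GB remain.
Put A3 (289 GB) in tape 2; 111 GB remain.
Put A4 (215 GB) in tape 3; 185 GB remain.
Put A5 (107 GB) in tape 2; 4 GB remain.
Put A6 (293 GB) in tape 4; 107 GB remain.
Put A7 (256 GB) in tape 5; 144 GB remain.
Put A8 (271 GB) in tape 6; 129 GB remain.
Put A9 (103 GB) in tape 3; 82 GB remain.
Put A10 (213 GB) in tape 7; 187 GB remain.
Put A11 (247 GB) in tape 8; 153 GB remain.
Put A12 (104 GB) in tape 4; 3 GB remain.
Put A13 (230 GB) in tape 9; 170 GB remain.
Final tapes: [115,257] [289,107] [215,103] [293,104] [256] [271] [213] [247] [230].

9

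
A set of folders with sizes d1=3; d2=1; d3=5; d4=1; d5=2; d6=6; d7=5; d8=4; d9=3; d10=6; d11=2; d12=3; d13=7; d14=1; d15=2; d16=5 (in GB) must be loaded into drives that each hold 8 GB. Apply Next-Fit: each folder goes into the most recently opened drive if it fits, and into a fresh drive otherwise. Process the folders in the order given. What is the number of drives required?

9

d1 (3 GB) → drive 1 (remaining 5 GB)
d2 (1 GB) → drive 1 (remaining 4 GB)
d3 (5 GB) → drive 2 (remaining 3 GB)
d4 (1 GB) → drive 2 (remaining 2 GB)
d5 (2 GB) → drive 2 (remaining 0 GB)
d6 (6 GB) → drive 3 (remaining 2 GB)
d7 (5 GB) → drive 4 (remaining 3 GB)
d8 (4 GB) → drive 5 (remaining 4 GB)
d9 (3 GB) → drive 5 (remaining 1 GB)
d10 (6 GB) → drive 6 (remaining 2 GB)
d11 (2 GB) → drive 6 (remaining 0 GB)
d12 (3 GB) → drive 7 (remaining 5 GB)
d13 (7 GB) → drive 8 (remaining 1 GB)
d14 (1 GB) → drive 8 (remaining 0 GB)
d15 (2 GB) → drive 9 (remaining 6 GB)
d16 (5 GB) → drive 9 (remaining 1 GB)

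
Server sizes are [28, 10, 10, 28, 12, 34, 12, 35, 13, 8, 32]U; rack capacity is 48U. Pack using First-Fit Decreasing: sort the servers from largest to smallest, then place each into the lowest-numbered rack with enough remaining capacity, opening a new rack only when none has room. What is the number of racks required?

Sorted descending: 35, 34, 32, 28, 28, 13, 12, 12, 10, 10, 8.
Put 35U in rack 1; 13U remain.
Put 34U in rack 2; 14U remain.
Put 32U in rack 3; 16U remain.
Put 28U in rack 4; 20U remain.
Put 28U in rack 5; 20U remain.
Put 13U in rack 1; 0U remain.
Put 12U in rack 2; 2U remain.
Put 12U in rack 3; 4U remain.
Put 10U in rack 4; 10U remain.
Put 10U in rack 4; 0U remain.
Put 8U in rack 5; 12U remain.
Final racks: [35,13] [34,12] [32,12] [28,10,10] [28,8].

5 racks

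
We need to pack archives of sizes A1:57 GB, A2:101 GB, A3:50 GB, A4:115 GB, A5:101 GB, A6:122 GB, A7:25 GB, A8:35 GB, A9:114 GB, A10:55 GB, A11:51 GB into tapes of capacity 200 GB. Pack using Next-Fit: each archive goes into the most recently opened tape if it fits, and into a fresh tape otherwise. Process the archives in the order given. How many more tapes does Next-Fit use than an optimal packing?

1

Next-Fit: [57,101] [50,115] [101] [122,25,35] [114,55] [51] → 6 tapes.
Total size 826 GB; any packing needs at least ⌈826/200⌉ = 5 tapes.
An optimal packing achieves that bound: [122,57] [115,55,25] [114,51,35] [101,50] [101] → 5 tapes.
Excess: 6 − 5 = 1.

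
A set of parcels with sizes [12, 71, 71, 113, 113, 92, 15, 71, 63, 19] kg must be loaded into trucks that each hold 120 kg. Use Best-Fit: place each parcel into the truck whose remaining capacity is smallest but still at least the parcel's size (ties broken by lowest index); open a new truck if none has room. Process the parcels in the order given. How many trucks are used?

7 trucks

12 kg → truck 1 (remaining 108 kg)
71 kg → truck 1 (remaining 37 kg)
71 kg → truck 2 (remaining 49 kg)
113 kg → truck 3 (remaining 7 kg)
113 kg → truck 4 (remaining 7 kg)
92 kg → truck 5 (remaining 28 kg)
15 kg → truck 5 (remaining 13 kg)
71 kg → truck 6 (remaining 49 kg)
63 kg → truck 7 (remaining 57 kg)
19 kg → truck 1 (remaining 18 kg)
Final trucks: [12,71,19] [71] [113] [113] [92,15] [71] [63].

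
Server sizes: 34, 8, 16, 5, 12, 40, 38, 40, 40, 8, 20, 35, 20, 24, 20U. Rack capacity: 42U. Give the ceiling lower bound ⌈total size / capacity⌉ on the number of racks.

Total size = 34 + 8 + 16 + 5 + 12 + 40 + 38 + 40 + 40 + 8 + 20 + 35 + 20 + 24 + 20 = 360U.
⌈360 / 42⌉ = 9.

9 racks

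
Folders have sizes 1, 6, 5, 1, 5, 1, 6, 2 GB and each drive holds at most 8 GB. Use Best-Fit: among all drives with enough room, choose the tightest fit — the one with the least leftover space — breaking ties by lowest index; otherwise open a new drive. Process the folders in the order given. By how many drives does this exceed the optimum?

0

Best-Fit: [1,6,1] [5,1,2] [5] [6] → 4 drives.
Total size 27 GB; any packing needs at least ⌈27/8⌉ = 4 drives.
So 4 is already optimal.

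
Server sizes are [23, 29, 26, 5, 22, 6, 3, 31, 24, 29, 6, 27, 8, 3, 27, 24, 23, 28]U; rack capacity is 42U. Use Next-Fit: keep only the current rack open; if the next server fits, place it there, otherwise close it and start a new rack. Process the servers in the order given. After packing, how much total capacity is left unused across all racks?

160

23U → rack 1 (remaining 19U)
29U → rack 2 (remaining 13U)
26U → rack 3 (remaining 16U)
5U → rack 3 (remaining 11U)
22U → rack 4 (remaining 20U)
6U → rack 4 (remaining 14U)
3U → rack 4 (remaining 11U)
31U → rack 5 (remaining 11U)
24U → rack 6 (remaining 18U)
29U → rack 7 (remaining 13U)
6U → rack 7 (remaining 7U)
27U → rack 8 (remaining 15U)
8U → rack 8 (remaining 7U)
3U → rack 8 (remaining 4U)
27U → rack 9 (remaining 15U)
24U → rack 10 (remaining 18U)
23U → rack 11 (remaining 19U)
28U → rack 12 (remaining 14U)
12 racks × 42U = 504U; used 344U; unused 160U.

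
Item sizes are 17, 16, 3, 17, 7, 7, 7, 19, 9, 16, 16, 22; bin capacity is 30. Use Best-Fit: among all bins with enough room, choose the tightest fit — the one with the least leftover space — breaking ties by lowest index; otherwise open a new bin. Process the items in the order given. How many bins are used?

17 → bin 1 (remaining 13)
16 → bin 2 (remaining 14)
3 → bin 1 (remaining 10)
17 → bin 3 (remaining 13)
7 → bin 1 (remaining 3)
7 → bin 3 (remaining 6)
7 → bin 2 (remaining 7)
19 → bin 4 (remaining 11)
9 → bin 4 (remaining 2)
16 → bin 5 (remaining 14)
16 → bin 6 (remaining 14)
22 → bin 7 (remaining 8)

7 bins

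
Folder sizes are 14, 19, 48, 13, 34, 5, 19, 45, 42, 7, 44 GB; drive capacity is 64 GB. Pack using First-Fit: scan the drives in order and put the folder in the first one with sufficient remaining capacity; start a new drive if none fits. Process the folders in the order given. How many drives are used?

6 drives

drive 1: place 14 GB, 50 GB left
drive 1: place 19 GB, 31 GB left
drive 2: place 48 GB, 16 GB left
drive 1: place 13 GB, 18 GB left
drive 3: place 34 GB, 30 GB left
drive 1: place 5 GB, 13 GB left
drive 3: place 19 GB, 11 GB left
drive 4: place 45 GB, 19 GB left
drive 5: place 42 GB, 22 GB left
drive 1: place 7 GB, 6 GB left
drive 6: place 44 GB, 20 GB left
Final drives: [14,19,13,5,7] [48] [34,19] [45] [42] [44].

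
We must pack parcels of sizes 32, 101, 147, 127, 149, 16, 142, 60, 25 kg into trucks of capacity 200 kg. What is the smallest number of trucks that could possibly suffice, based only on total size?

4

Total size = 32 + 101 + 147 + 127 + 149 + 16 + 142 + 60 + 25 = 799 kg.
⌈799 / 200⌉ = 4.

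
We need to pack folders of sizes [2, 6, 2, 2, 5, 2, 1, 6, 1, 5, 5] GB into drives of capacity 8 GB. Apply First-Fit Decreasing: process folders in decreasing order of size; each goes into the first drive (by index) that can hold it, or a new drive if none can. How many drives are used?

5

Sorted descending: 6, 6, 5, 5, 5, 2, 2, 2, 2, 1, 1.
6 GB → drive 1 (remaining 2 GB)
6 GB → drive 2 (remaining 2 GB)
5 GB → drive 3 (remaining 3 GB)
5 GB → drive 4 (remaining 3 GB)
5 GB → drive 5 (remaining 3 GB)
2 GB → drive 1 (remaining 0 GB)
2 GB → drive 2 (remaining 0 GB)
2 GB → drive 3 (remaining 1 GB)
2 GB → drive 4 (remaining 1 GB)
1 GB → drive 3 (remaining 0 GB)
1 GB → drive 4 (remaining 0 GB)
Final drives: [6,2] [6,2] [5,2,1] [5,2,1] [5].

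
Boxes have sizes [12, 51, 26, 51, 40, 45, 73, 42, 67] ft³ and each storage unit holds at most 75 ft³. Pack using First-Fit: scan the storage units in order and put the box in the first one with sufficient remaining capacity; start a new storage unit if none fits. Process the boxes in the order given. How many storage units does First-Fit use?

12 ft³ → storage unit 1 (remaining 63 ft³)
51 ft³ → storage unit 1 (remaining 12 ft³)
26 ft³ → storage unit 2 (remaining 49 ft³)
51 ft³ → storage unit 3 (remaining 24 ft³)
40 ft³ → storage unit 2 (remaining 9 ft³)
45 ft³ → storage unit 4 (remaining 30 ft³)
73 ft³ → storage unit 5 (remaining 2 ft³)
42 ft³ → storage unit 6 (remaining 33 ft³)
67 ft³ → storage unit 7 (remaining 8 ft³)
Final storage units: [12,51] [26,40] [51] [45] [73] [42] [67].

7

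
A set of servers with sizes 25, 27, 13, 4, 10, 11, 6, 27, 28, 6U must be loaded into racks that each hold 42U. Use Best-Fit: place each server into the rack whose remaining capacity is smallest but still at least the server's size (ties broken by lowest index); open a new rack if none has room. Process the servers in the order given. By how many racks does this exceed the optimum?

1

Best-Fit: [25,4,10] [27,13] [11,6] [27] [28,6] → 5 racks.
Total size 157U; any packing needs at least ⌈157/42⌉ = 4 racks.
An optimal packing achieves that bound: [28,13] [27,11,4] [27,10] [25,6,6] → 4 racks.
Excess: 5 − 4 = 1.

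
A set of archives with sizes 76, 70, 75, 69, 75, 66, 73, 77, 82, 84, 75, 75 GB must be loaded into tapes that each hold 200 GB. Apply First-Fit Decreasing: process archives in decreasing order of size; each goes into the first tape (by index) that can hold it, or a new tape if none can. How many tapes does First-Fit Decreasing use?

Sorted descending: 84, 82, 77, 76, 75, 75, 75, 75, 73, 70, 69, 66.
84 GB → tape 1 (remaining 116 GB)
82 GB → tape 1 (remaining 34 GB)
77 GB → tape 2 (remaining 123 GB)
76 GB → tape 2 (remaining 47 GB)
75 GB → tape 3 (remaining 125 GB)
75 GB → tape 3 (remaining 50 GB)
75 GB → tape 4 (remaining 125 GB)
75 GB → tape 4 (remaining 50 GB)
73 GB → tape 5 (remaining 127 GB)
70 GB → tape 5 (remaining 57 GB)
69 GB → tape 6 (remaining 131 GB)
66 GB → tape 6 (remaining 65 GB)

6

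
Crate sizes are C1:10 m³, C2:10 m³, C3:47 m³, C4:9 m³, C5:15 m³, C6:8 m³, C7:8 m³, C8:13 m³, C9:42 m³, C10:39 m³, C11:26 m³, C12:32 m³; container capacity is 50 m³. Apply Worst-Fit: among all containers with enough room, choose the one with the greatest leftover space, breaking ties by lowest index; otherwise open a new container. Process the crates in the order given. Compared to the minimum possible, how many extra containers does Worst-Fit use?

1

Worst-Fit: [10,10,9,15] [47] [8,8,13] [42] [39] [26] [32] → 7 containers.
Total size 259 m³; any packing needs at least ⌈259/50⌉ = 6 containers.
An optimal packing achieves that bound: [47] [42,8] [39,10] [32,15] [26,13,10] [9,8] → 6 containers.
Excess: 7 − 6 = 1.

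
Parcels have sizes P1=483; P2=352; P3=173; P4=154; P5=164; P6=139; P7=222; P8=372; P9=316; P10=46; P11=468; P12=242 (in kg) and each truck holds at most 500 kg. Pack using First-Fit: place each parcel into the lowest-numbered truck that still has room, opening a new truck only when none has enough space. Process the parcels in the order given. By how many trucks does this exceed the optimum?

First-Fit: [483] [352,139] [173,154,164] [222,46] [372] [316] [468] [242] → 8 trucks.
Total size 3131 kg; any packing needs at least ⌈3131/500⌉ = 7 trucks.
An optimal packing achieves that bound: [483] [468] [372,46] [352,139] [316,173] [242,222] [164,154] → 7 trucks.
Excess: 8 − 7 = 1.

1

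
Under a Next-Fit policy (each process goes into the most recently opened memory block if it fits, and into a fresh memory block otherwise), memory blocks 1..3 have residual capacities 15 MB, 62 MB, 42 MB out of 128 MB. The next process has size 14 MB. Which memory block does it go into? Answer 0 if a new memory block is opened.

3

Next-Fit only looks at memory block 3, which has 42 MB free.
14 MB fits there.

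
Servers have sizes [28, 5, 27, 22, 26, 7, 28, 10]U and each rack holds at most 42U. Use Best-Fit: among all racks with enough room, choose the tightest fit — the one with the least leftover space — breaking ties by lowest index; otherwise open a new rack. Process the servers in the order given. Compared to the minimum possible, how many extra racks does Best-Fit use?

Best-Fit: [28,5,7] [27] [22] [26] [28,10] → 5 racks.
5 servers exceed 21U (half the capacity), and no two of those can share a rack, so at least 5 racks are needed.
So 5 is already optimal.

0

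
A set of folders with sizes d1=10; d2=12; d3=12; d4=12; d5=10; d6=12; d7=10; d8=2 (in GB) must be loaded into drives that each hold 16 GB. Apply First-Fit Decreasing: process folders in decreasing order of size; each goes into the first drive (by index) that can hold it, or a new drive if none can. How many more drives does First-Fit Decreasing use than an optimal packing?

0

First-Fit Decreasing: [12,2] [12] [12] [12] [10] [10] [10] → 7 drives.
7 folders exceed 8 GB (half the capacity), and no two of those can share a drive, so at least 7 drives are needed.
So 7 is already optimal.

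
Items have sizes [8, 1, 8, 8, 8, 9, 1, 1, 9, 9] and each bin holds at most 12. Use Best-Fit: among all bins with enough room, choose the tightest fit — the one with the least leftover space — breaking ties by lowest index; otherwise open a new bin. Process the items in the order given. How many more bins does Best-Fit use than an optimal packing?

0

Best-Fit: [8,1,1,1] [8] [8] [8] [9] [9] [9] → 7 bins.
7 items exceed 6 (half the capacity), and no two of those can share a bin, so at least 7 bins are needed.
So 7 is already optimal.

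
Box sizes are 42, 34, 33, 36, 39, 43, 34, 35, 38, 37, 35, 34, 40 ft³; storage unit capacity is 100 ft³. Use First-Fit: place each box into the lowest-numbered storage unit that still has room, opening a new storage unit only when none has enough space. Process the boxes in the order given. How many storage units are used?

7

42 ft³ → storage unit 1 (remaining 58 ft³)
34 ft³ → storage unit 1 (remaining 24 ft³)
33 ft³ → storage unit 2 (remaining 67 ft³)
36 ft³ → storage unit 2 (remaining 31 ft³)
39 ft³ → storage unit 3 (remaining 61 ft³)
43 ft³ → storage unit 3 (remaining 18 ft³)
34 ft³ → storage unit 4 (remaining 66 ft³)
35 ft³ → storage unit 4 (remaining 31 ft³)
38 ft³ → storage unit 5 (remaining 62 ft³)
37 ft³ → storage unit 5 (remaining 25 ft³)
35 ft³ → storage unit 6 (remaining 65 ft³)
34 ft³ → storage unit 6 (remaining 31 ft³)
40 ft³ → storage unit 7 (remaining 60 ft³)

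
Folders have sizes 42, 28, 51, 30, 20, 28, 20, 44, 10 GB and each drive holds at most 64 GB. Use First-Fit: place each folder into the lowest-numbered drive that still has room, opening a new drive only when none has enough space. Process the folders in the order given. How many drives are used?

Put 42 GB in drive 1; 22 GB remain.
Put 28 GB in drive 2; 36 GB remain.
Put 51 GB in drive 3; 13 GB remain.
Put 30 GB in drive 2; 6 GB remain.
Put 20 GB in drive 1; 2 GB remain.
Put 28 GB in drive 4; 36 GB remain.
Put 20 GB in drive 4; 16 GB remain.
Put 44 GB in drive 5; 20 GB remain.
Put 10 GB in drive 3; 3 GB remain.
Final drives: [42,20] [28,30] [51,10] [28,20] [44].

5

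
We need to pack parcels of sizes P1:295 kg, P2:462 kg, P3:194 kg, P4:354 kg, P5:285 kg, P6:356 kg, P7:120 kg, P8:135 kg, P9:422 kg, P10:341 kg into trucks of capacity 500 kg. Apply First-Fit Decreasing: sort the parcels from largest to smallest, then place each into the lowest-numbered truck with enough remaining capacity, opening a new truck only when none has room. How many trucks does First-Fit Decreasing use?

7

Sorted descending: 462, 422, 356, 354, 341, 295, 285, 194, 135, 120.
truck 1: place 462 kg, 38 kg left
truck 2: place 422 kg, 78 kg left
truck 3: place 356 kg, 144 kg left
truck 4: place 354 kg, 146 kg left
truck 5: place 341 kg, 159 kg left
truck 6: place 295 kg, 205 kg left
truck 7: place 285 kg, 215 kg left
truck 6: place 194 kg, 11 kg left
truck 3: place 135 kg, 9 kg left
truck 4: place 120 kg, 26 kg left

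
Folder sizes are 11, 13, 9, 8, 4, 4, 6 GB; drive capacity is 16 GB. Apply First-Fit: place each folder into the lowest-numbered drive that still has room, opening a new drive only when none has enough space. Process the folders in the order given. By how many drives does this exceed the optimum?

First-Fit: [11,4] [13] [9,4] [8,6] → 4 drives.
Total size 55 GB; any packing needs at least ⌈55/16⌉ = 4 drives.
So 4 is already optimal.

0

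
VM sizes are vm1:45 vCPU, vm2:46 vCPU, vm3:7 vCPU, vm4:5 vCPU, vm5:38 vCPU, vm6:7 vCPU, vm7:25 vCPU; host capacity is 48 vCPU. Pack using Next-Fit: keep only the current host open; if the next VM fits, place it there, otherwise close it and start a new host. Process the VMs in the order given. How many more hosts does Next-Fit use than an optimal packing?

1

Next-Fit: [45] [46] [7,5] [38,7] [25] → 5 hosts.
Total size 173 vCPU; any packing needs at least ⌈173/48⌉ = 4 hosts.
An optimal packing achieves that bound: [46] [45] [38,7] [25,7,5] → 4 hosts.
Excess: 5 − 4 = 1.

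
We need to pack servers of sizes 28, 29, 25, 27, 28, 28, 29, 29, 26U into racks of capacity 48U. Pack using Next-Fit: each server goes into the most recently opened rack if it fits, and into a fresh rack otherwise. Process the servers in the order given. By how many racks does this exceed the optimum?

0

Next-Fit: [28] [29] [25] [27] [28] [28] [29] [29] [26] → 9 racks.
9 servers exceed 24U (half the capacity), and no two of those can share a rack, so at least 9 racks are needed.
So 9 is already optimal.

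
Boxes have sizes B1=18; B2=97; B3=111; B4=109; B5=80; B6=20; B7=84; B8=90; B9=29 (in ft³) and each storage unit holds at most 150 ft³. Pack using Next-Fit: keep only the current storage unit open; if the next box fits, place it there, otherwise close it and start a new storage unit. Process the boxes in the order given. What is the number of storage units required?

6 storage units

Put B1 (18 ft³) in storage unit 1; 132 ft³ remain.
Put B2 (97 ft³) in storage unit 1; 35 ft³ remain.
Put B3 (111 ft³) in storage unit 2; 39 ft³ remain.
Put B4 (109 ft³) in storage unit 3; 41 ft³ remain.
Put B5 (80 ft³) in storage unit 4; 70 ft³ remain.
Put B6 (20 ft³) in storage unit 4; 50 ft³ remain.
Put B7 (84 ft³) in storage unit 5; 66 ft³ remain.
Put B8 (90 ft³) in storage unit 6; 60 ft³ remain.
Put B9 (29 ft³) in storage unit 6; 31 ft³ remain.
Final storage units: [18,97] [111] [109] [80,20] [84] [90,29].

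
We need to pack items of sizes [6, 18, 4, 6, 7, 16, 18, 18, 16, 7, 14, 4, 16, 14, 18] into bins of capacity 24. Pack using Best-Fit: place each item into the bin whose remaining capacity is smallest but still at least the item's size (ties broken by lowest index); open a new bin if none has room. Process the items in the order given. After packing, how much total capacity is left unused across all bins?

58

6 → bin 1 (remaining 18)
18 → bin 1 (remaining 0)
4 → bin 2 (remaining 20)
6 → bin 2 (remaining 14)
7 → bin 2 (remaining 7)
16 → bin 3 (remaining 8)
18 → bin 4 (remaining 6)
18 → bin 5 (remaining 6)
16 → bin 6 (remaining 8)
7 → bin 2 (remaining 0)
14 → bin 7 (remaining 10)
4 → bin 4 (remaining 2)
16 → bin 8 (remaining 8)
14 → bin 9 (remaining 10)
18 → bin 10 (remaining 6)
10 bins × 24 = 240; used 182; unused 58.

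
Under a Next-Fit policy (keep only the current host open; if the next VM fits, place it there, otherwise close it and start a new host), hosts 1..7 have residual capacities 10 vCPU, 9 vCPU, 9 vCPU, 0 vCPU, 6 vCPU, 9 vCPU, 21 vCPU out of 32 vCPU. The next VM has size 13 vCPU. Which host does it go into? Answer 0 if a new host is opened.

Next-Fit only looks at host 7, which has 21 vCPU free.
13 vCPU fits there.

7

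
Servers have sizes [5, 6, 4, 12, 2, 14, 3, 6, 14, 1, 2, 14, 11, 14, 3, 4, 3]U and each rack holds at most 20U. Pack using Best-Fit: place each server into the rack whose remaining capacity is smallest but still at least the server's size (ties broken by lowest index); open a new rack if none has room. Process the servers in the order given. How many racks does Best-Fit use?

7

Put 5U in rack 1; 15U remain.
Put 6U in rack 1; 9U remain.
Put 4U in rack 1; 5U remain.
Put 12U in rack 2; 8U remain.
Put 2U in rack 1; 3U remain.
Put 14U in rack 3; 6U remain.
Put 3U in rack 1; 0U remain.
Put 6U in rack 3; 0U remain.
Put 14U in rack 4; 6U remain.
Put 1U in rack 4; 5U remain.
Put 2U in rack 4; 3U remain.
Put 14U in rack 5; 6U remain.
Put 11U in rack 6; 9U remain.
Put 14U in rack 7; 6U remain.
Put 3U in rack 4; 0U remain.
Put 4U in rack 5; 2U remain.
Put 3U in rack 7; 3U remain.
Final racks: [5,6,4,2,3] [12] [14,6] [14,1,2,3] [14,4] [11] [14,3].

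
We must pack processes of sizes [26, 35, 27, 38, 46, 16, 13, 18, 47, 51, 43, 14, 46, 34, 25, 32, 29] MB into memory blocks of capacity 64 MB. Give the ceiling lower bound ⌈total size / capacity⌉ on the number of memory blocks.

9

Total size = 26 + 35 + 27 + 38 + 46 + 16 + 13 + 18 + 47 + 51 + 43 + 14 + 46 + 34 + 25 + 32 + 29 = 540 MB.
⌈540 / 64⌉ = 9.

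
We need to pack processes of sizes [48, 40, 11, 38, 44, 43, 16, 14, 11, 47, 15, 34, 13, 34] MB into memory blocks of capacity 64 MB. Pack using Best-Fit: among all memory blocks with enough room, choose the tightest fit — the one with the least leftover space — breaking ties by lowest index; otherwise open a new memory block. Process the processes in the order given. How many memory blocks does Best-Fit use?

memory block 1: place 48 MB, 16 MB left
memory block 2: place 40 MB, 24 MB left
memory block 1: place 11 MB, 5 MB left
memory block 3: place 38 MB, 26 MB left
memory block 4: place 44 MB, 20 MB left
memory block 5: place 43 MB, 21 MB left
memory block 4: place 16 MB, 4 MB left
memory block 5: place 14 MB, 7 MB left
memory block 2: place 11 MB, 13 MB left
memory block 6: place 47 MB, 17 MB left
memory block 6: place 15 MB, 2 MB left
memory block 7: place 34 MB, 30 MB left
memory block 2: place 13 MB, 0 MB left
memory block 8: place 34 MB, 30 MB left
Final memory blocks: [48,11] [40,11,13] [38] [44,16] [43,14] [47,15] [34] [34].

8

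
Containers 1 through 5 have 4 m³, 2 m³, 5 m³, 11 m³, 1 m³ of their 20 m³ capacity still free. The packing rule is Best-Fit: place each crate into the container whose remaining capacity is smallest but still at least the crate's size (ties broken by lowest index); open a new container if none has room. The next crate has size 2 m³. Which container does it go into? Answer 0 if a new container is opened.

Containers with room: container 1 (4 m³), container 2 (2 m³), container 3 (5 m³), container 4 (11 m³).
Tightest fit is container 2 with 2 m³ free.

2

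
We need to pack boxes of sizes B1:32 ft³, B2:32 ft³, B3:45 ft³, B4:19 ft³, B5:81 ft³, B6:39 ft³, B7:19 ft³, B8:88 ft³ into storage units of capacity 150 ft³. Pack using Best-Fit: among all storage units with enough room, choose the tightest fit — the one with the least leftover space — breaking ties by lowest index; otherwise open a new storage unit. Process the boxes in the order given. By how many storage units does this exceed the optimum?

0

Best-Fit: [32,32,45,19,19] [81,39] [88] → 3 storage units.
Total size 355 ft³; any packing needs at least ⌈355/150⌉ = 3 storage units.
So 3 is already optimal.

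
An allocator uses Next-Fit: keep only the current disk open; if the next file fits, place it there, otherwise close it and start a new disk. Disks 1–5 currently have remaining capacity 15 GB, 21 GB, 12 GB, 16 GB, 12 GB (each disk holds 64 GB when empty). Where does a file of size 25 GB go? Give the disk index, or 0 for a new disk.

Next-Fit only looks at disk 5, which has 12 GB free.
25 GB does not fit, so a new disk is opened.

0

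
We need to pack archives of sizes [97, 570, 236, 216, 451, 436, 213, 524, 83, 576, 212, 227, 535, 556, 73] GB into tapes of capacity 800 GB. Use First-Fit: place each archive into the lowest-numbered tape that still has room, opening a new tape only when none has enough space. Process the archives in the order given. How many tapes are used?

tape 1: place 97 GB, 703 GB left
tape 1: place 570 GB, 133 GB left
tape 2: place 236 GB, 564 GB left
tape 2: place 216 GB, 348 GB left
tape 3: place 451 GB, 349 GB left
tape 4: place 436 GB, 364 GB left
tape 2: place 213 GB, 135 GB left
tape 5: place 524 GB, 276 GB left
tape 1: place 83 GB, 50 GB left
tape 6: place 576 GB, 224 GB left
tape 3: place 212 GB, 137 GB left
tape 4: place 227 GB, 137 GB left
tape 7: place 535 GB, 265 GB left
tape 8: place 556 GB, 244 GB left
tape 2: place 73 GB, 62 GB left

8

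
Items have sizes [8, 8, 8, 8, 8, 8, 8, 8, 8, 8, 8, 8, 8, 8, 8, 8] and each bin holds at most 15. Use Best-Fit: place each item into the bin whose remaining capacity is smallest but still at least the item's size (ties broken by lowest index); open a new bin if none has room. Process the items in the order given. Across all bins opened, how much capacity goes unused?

8 → bin 1 (remaining 7)
8 → bin 2 (remaining 7)
8 → bin 3 (remaining 7)
8 → bin 4 (remaining 7)
8 → bin 5 (remaining 7)
8 → bin 6 (remaining 7)
8 → bin 7 (remaining 7)
8 → bin 8 (remaining 7)
8 → bin 9 (remaining 7)
8 → bin 10 (remaining 7)
8 → bin 11 (remaining 7)
8 → bin 12 (remaining 7)
8 → bin 13 (remaining 7)
8 → bin 14 (remaining 7)
8 → bin 15 (remaining 7)
8 → bin 16 (remaining 7)
16 bins × 15 = 240; used 128; unused 112.

112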